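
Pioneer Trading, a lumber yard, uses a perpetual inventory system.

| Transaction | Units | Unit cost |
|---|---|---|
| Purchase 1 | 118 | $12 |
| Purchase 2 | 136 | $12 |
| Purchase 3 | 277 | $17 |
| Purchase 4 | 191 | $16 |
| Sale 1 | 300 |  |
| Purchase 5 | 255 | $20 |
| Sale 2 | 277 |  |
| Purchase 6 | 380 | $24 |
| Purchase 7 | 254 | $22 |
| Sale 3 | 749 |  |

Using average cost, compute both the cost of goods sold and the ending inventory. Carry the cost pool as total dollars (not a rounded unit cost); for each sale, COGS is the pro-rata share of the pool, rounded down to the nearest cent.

After Purchase 1: 118 on hand, pool $1,416.00 (≈ $12.0000 each)
After Purchase 2: 254 on hand, pool $3,048.00 (≈ $12.0000 each)
After Purchase 3: 531 on hand, pool $7,757.00 (≈ $14.6083 each)
After Purchase 4: 722 on hand, pool $10,813.00 (≈ $14.9765 each)
Sale 1, sell 300: 300/722 × $10,813.00 → $4,492.93
After Purchase 5: 677 on hand, pool $11,420.07 (≈ $16.8686 each)
Sale 2, sell 277: 277/677 × $11,420.07 → $4,672.61
After Purchase 6: 780 on hand, pool $15,867.46 (≈ $20.3429 each)
After Purchase 7: 1034 on hand, pool $21,455.46 (≈ $20.7500 each)
Sale 3, sell 749: 749/1034 × $21,455.46 → $15,541.72
Total COGS = $4,492.93 + $4,672.61 + $15,541.72 = $24,707.26
Ending inventory (cost pool remaining) = $5,913.74

COGS = $24,707.26; ending inventory = $5,913.74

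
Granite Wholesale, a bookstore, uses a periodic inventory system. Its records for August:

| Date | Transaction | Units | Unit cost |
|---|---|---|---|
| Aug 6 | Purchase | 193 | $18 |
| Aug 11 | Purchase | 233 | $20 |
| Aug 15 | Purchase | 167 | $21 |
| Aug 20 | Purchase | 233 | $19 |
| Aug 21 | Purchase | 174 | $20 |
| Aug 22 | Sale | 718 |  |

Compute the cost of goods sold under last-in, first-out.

COGS = $14,294

Aug 22, 718 sold [LIFO — newest first]: 174 @ $20 + 233 @ $19 + 167 @ $21 + 144 @ $20 = $14,294
Ending inventory: 193 @ $18 + 89 @ $20 = $5,254
Check: goods available $19,548 = COGS $14,294 + ending $5,254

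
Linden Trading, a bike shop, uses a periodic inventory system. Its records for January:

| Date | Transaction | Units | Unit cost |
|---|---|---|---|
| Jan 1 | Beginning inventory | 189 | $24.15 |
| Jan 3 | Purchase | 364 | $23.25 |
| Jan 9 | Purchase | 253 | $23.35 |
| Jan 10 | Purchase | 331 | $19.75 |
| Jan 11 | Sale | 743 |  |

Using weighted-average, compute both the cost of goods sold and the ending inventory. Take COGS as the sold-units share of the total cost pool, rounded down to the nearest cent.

COGS = $16,645.38; ending inventory = $8,826.77

Jan 11, sell 743: 743/1137 × $25,472.15 → $16,645.38
Ending inventory (cost pool remaining) = $8,826.77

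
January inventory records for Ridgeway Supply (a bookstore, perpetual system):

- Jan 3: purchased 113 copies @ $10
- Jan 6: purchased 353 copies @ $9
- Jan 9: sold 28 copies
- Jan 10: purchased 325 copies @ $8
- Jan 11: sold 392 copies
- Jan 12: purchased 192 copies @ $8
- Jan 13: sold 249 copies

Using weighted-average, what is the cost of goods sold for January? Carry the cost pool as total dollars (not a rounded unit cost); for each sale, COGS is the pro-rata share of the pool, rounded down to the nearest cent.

COGS = $5,783.40

After Jan 3: 113 on hand, pool $1,130.00 (≈ $10.0000 each)
After Jan 6: 466 on hand, pool $4,307.00 (≈ $9.2425 each)
Jan 9, sell 28: 28/466 × $4,307.00 → $258.78
After Jan 10: 763 on hand, pool $6,648.22 (≈ $8.7133 each)
Jan 11, sell 392: 392/763 × $6,648.22 → $3,415.59
After Jan 12: 563 on hand, pool $4,768.63 (≈ $8.4700 each)
Jan 13, sell 249: 249/563 × $4,768.63 → $2,109.03
Total COGS = $258.78 + $3,415.59 + $2,109.03 = $5,783.40
Ending inventory (cost pool remaining) = $2,659.60
Check: goods available $8,443.00 = COGS $5,783.40 + ending $2,659.60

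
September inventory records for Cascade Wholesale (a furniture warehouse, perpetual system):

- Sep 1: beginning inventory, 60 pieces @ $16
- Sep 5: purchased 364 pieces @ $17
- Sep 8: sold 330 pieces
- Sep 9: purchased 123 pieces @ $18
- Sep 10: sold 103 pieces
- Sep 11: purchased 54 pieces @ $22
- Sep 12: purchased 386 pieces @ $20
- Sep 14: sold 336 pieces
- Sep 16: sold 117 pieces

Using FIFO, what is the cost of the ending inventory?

Ending inventory = $2,020

Sep 8, 330 sold [FIFO — oldest first]: 60 @ $16 + 270 @ $17 = $5,550
Sep 10, 103 sold [FIFO — oldest first]: 94 @ $17 + 9 @ $18 = $1,760
Sep 14, 336 sold [FIFO — oldest first]: 114 @ $18 + 54 @ $22 + 168 @ $20 = $6,600
Sep 16, 117 sold [FIFO — oldest first]: 117 @ $20 = $2,340
Total COGS = $5,550 + $1,760 + $6,600 + $2,340 = $16,250
Ending inventory: 101 @ $20 = $2,020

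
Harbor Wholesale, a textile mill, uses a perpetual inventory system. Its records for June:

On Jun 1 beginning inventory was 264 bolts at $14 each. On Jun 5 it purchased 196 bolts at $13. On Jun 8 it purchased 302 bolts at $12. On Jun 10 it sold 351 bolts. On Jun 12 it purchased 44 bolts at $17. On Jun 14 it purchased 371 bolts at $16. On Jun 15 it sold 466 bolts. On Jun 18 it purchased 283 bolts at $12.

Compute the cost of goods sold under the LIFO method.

COGS = $11,608

Jun 10, 351 sold [LIFO — newest first]: 302 @ $12 + 49 @ $13 = $4,261
Jun 15, 466 sold [LIFO — newest first]: 371 @ $16 + 44 @ $17 + 51 @ $13 = $7,347
Total COGS = $4,261 + $7,347 = $11,608
Ending inventory: 264 @ $14 + 96 @ $13 + 283 @ $12 = $8,340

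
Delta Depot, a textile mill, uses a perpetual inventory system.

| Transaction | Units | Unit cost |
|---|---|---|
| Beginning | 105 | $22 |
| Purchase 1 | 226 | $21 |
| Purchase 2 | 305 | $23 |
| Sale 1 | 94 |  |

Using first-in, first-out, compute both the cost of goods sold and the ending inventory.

Sale 1 (94) [FIFO — oldest first]: 94 @ $22 = $2,068
Ending inventory: 11 @ $22 + 226 @ $21 + 305 @ $23 = $12,003

COGS = $2,068; ending inventory = $12,003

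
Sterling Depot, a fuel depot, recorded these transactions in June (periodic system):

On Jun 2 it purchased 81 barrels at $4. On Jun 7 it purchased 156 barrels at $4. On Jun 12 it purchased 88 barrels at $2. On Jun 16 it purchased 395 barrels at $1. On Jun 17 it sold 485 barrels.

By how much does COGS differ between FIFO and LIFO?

FIFO COGS: 81 @ $4 + 156 @ $4 + 88 @ $2 + 160 @ $1 = $1,284
LIFO COGS: 395 @ $1 + 88 @ $2 + 2 @ $4 = $579
Difference = |$1,284 − $579| = $705

$705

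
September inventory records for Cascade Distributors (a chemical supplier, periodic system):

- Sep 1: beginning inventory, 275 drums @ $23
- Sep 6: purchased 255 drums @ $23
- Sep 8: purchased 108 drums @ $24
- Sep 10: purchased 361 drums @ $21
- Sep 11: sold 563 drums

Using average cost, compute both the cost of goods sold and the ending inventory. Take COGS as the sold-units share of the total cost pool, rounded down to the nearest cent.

COGS = $12,602.97; ending inventory = $9,760.03

Sep 11, sell 563: 563/999 × $22,363.00 → $12,602.97
Ending inventory (cost pool remaining) = $9,760.03
Check: goods available $22,363.00 = COGS $12,602.97 + ending $9,760.03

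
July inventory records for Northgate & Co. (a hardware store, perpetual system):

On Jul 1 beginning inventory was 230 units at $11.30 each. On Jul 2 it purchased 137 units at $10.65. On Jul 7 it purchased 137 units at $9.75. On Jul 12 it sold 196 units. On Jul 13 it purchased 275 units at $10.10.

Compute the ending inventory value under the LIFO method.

Jul 12, 196 sold [LIFO — newest first]: 137 @ $9.75 + 59 @ $10.65 = $1,964.10
Ending inventory: 230 @ $11.30 + 78 @ $10.65 + 275 @ $10.10 = $6,207.20
Check: goods available $8,171.30 = COGS $1,964.10 + ending $6,207.20

Ending inventory = $6,207.20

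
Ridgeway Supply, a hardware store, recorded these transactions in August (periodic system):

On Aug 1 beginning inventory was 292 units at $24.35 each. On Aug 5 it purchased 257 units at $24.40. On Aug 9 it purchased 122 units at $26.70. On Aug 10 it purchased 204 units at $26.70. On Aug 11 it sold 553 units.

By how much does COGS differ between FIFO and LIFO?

FIFO COGS: 292 @ $24.35 + 257 @ $24.40 + 4 @ $26.70 = $13,487.80
LIFO COGS: 204 @ $26.70 + 122 @ $26.70 + 227 @ $24.40 = $14,243.00
Difference = |$13,487.80 − $14,243.00| = $755.20

$755.20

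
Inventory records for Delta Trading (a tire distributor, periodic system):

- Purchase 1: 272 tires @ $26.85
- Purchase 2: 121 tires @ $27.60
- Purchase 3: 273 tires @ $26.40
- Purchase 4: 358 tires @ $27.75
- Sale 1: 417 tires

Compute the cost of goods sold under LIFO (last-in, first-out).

COGS = $11,492.10

Sale 1 (417) [LIFO — newest first]: 358 @ $27.75 + 59 @ $26.40 = $11,492.10
Ending inventory: 272 @ $26.85 + 121 @ $27.60 + 214 @ $26.40 = $16,292.40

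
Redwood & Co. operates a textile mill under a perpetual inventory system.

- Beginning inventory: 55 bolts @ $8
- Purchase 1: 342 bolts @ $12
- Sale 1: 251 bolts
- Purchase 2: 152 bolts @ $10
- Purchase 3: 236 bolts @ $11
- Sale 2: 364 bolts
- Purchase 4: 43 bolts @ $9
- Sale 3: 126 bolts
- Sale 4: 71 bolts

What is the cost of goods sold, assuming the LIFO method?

Sale 1 (251) [LIFO — newest first]: 251 @ $12 = $3,012
Sale 2 (364) [LIFO — newest first]: 236 @ $11 + 128 @ $10 = $3,876
Sale 3 (126) [LIFO — newest first]: 43 @ $9 + 24 @ $10 + 59 @ $12 = $1,335
Sale 4 (71) [LIFO — newest first]: 32 @ $12 + 39 @ $8 = $696
Total COGS = $3,012 + $3,876 + $1,335 + $696 = $8,919
Ending inventory: 16 @ $8 = $128

COGS = $8,919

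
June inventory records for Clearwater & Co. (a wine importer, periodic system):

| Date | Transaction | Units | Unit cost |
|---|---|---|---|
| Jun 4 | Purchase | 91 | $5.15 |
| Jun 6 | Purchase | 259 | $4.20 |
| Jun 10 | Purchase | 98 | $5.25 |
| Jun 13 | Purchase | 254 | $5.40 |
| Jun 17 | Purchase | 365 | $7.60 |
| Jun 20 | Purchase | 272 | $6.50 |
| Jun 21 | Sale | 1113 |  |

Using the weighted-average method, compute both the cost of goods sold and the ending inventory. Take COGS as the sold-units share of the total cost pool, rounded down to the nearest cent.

Jun 21, sell 1113: 1113/1339 × $7,984.55 → $6,636.89
Ending inventory (cost pool remaining) = $1,347.66

COGS = $6,636.89; ending inventory = $1,347.66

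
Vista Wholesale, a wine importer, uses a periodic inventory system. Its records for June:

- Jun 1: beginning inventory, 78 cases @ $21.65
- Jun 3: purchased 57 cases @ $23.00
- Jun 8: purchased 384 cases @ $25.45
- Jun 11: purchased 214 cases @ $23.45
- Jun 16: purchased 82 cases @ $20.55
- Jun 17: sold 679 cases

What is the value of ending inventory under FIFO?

Ending inventory = $2,951.40

Jun 17, 679 sold [FIFO — oldest first]: 78 @ $21.65 + 57 @ $23.00 + 384 @ $25.45 + 160 @ $23.45 = $16,524.50
Ending inventory: 54 @ $23.45 + 82 @ $20.55 = $2,951.40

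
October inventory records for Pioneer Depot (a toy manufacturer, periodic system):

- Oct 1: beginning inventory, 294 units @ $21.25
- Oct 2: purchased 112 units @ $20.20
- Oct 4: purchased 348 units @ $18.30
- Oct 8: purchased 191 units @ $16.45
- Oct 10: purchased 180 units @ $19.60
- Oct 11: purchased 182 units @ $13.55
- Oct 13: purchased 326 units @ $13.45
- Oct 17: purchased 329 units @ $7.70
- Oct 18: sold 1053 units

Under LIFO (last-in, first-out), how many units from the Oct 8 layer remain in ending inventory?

Oct 18, 1053 sold [LIFO — newest first]: 329 @ $7.70 + 326 @ $13.45 + 182 @ $13.55 + 180 @ $19.60 + 36 @ $16.45 = $13,504.30
Ending inventory: 294 @ $21.25 + 112 @ $20.20 + 348 @ $18.30 + 155 @ $16.45 = $17,428.05

155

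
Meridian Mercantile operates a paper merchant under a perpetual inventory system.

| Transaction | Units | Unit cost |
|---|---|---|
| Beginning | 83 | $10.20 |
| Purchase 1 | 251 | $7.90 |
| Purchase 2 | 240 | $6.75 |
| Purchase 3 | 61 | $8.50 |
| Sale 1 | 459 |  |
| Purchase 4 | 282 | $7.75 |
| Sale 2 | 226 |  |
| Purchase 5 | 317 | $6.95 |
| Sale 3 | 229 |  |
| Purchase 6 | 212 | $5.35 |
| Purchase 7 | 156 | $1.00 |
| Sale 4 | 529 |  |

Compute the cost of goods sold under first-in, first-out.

Sale 1 (459) [FIFO — oldest first]: 83 @ $10.20 + 251 @ $7.90 + 125 @ $6.75 = $3,673.25
Sale 2 (226) [FIFO — oldest first]: 115 @ $6.75 + 61 @ $8.50 + 50 @ $7.75 = $1,682.25
Sale 3 (229) [FIFO — oldest first]: 229 @ $7.75 = $1,774.75
Sale 4 (529) [FIFO — oldest first]: 3 @ $7.75 + 317 @ $6.95 + 209 @ $5.35 = $3,344.55
Total COGS = $3,673.25 + $1,682.25 + $1,774.75 + $3,344.55 = $10,474.80
Ending inventory: 3 @ $5.35 + 156 @ $1.00 = $172.05
Check: goods available $10,646.85 = COGS $10,474.80 + ending $172.05

COGS = $10,474.80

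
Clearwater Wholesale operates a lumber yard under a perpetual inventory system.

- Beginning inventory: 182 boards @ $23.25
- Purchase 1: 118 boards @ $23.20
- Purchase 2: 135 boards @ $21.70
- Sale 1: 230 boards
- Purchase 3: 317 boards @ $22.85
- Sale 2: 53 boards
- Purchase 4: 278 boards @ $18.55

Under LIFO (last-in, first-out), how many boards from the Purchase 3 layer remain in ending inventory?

264

Sale 1 (230) [LIFO — newest first]: 135 @ $21.70 + 95 @ $23.20 = $5,133.50
Sale 2 (53) [LIFO — newest first]: 53 @ $22.85 = $1,211.05
Total COGS = $5,133.50 + $1,211.05 = $6,344.55
Ending inventory: 182 @ $23.25 + 23 @ $23.20 + 264 @ $22.85 + 278 @ $18.55 = $15,954.40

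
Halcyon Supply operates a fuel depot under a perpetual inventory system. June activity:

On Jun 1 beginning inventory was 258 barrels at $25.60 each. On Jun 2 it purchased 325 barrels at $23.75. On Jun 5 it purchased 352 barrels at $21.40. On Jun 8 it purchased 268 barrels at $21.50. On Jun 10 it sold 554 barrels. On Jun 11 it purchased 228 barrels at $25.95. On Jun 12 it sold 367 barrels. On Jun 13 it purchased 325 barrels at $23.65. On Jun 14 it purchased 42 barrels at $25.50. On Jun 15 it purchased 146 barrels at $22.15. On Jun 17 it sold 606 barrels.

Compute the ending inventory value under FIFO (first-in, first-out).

Jun 10, 554 sold [FIFO — oldest first]: 258 @ $25.60 + 296 @ $23.75 = $13,634.80
Jun 12, 367 sold [FIFO — oldest first]: 29 @ $23.75 + 338 @ $21.40 = $7,921.95
Jun 17, 606 sold [FIFO — oldest first]: 14 @ $21.40 + 268 @ $21.50 + 228 @ $25.95 + 96 @ $23.65 = $14,248.60
Total COGS = $13,634.80 + $7,921.95 + $14,248.60 = $35,805.35
Ending inventory: 229 @ $23.65 + 42 @ $25.50 + 146 @ $22.15 = $9,720.75
Check: goods available $45,526.10 = COGS $35,805.35 + ending $9,720.75

Ending inventory = $9,720.75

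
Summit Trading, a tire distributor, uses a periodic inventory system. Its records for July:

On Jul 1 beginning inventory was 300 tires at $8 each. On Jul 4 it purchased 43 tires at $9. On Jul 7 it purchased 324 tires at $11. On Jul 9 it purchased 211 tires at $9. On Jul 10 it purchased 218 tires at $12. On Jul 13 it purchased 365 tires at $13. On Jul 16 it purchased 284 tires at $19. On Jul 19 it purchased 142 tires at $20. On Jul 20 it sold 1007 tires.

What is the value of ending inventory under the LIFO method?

Ending inventory = $8,274

Jul 20, 1007 sold [LIFO — newest first]: 142 @ $20 + 284 @ $19 + 365 @ $13 + 216 @ $12 = $15,573
Ending inventory: 300 @ $8 + 43 @ $9 + 324 @ $11 + 211 @ $9 + 2 @ $12 = $8,274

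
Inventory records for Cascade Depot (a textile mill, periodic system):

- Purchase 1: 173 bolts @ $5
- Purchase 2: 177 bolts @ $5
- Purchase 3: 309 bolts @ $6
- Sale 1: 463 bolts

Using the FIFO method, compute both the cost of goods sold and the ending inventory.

COGS = $2,428; ending inventory = $1,176

Sale 1 (463) [FIFO — oldest first]: 173 @ $5 + 177 @ $5 + 113 @ $6 = $2,428
Ending inventory: 196 @ $6 = $1,176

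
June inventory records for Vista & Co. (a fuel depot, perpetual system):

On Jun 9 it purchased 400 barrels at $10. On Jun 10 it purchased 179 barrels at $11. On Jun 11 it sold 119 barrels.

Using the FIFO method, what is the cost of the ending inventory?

Jun 11, 119 sold [FIFO — oldest first]: 119 @ $10 = $1,190
Ending inventory: 281 @ $10 + 179 @ $11 = $4,779

Ending inventory = $4,779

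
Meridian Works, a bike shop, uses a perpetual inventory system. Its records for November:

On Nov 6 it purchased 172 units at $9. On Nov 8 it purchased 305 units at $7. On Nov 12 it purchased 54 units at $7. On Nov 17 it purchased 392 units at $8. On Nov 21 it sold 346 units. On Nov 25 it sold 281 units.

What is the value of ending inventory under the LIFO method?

Nov 21, 346 sold [LIFO — newest first]: 346 @ $8 = $2,768
Nov 25, 281 sold [LIFO — newest first]: 46 @ $8 + 54 @ $7 + 181 @ $7 = $2,013
Total COGS = $2,768 + $2,013 = $4,781
Ending inventory: 172 @ $9 + 124 @ $7 = $2,416

Ending inventory = $2,416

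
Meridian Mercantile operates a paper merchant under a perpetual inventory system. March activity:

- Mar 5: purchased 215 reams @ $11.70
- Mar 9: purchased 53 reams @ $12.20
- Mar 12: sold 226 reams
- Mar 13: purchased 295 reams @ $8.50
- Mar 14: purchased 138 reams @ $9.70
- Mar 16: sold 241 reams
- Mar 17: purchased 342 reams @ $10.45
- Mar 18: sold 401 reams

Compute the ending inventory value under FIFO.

Mar 12, 226 sold [FIFO — oldest first]: 215 @ $11.70 + 11 @ $12.20 = $2,649.70
Mar 16, 241 sold [FIFO — oldest first]: 42 @ $12.20 + 199 @ $8.50 = $2,203.90
Mar 18, 401 sold [FIFO — oldest first]: 96 @ $8.50 + 138 @ $9.70 + 167 @ $10.45 = $3,899.75
Total COGS = $2,649.70 + $2,203.90 + $3,899.75 = $8,753.35
Ending inventory: 175 @ $10.45 = $1,828.75
Check: goods available $10,582.10 = COGS $8,753.35 + ending $1,828.75

Ending inventory = $1,828.75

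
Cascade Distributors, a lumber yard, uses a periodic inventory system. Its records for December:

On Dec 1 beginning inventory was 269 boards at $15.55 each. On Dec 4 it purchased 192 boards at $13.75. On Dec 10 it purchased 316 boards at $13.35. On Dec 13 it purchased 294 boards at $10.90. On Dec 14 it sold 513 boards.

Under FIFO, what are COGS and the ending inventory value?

Dec 14, 513 sold [FIFO — oldest first]: 269 @ $15.55 + 192 @ $13.75 + 52 @ $13.35 = $7,517.15
Ending inventory: 264 @ $13.35 + 294 @ $10.90 = $6,729.00
Check: goods available $14,246.15 = COGS $7,517.15 + ending $6,729.00

COGS = $7,517.15; ending inventory = $6,729.00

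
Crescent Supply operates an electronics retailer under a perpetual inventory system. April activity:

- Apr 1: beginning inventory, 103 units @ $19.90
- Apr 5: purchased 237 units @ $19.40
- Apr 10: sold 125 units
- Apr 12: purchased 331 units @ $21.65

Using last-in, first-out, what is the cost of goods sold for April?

COGS = $2,425.00

Apr 10, 125 sold [LIFO — newest first]: 125 @ $19.40 = $2,425.00
Ending inventory: 103 @ $19.90 + 112 @ $19.40 + 331 @ $21.65 = $11,388.65
Check: goods available $13,813.65 = COGS $2,425.00 + ending $11,388.65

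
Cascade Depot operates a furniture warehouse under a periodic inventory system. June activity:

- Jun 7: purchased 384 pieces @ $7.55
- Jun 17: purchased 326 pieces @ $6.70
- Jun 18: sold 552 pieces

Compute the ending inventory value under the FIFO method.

Ending inventory = $1,058.60

Jun 18, 552 sold [FIFO — oldest first]: 384 @ $7.55 + 168 @ $6.70 = $4,024.80
Ending inventory: 158 @ $6.70 = $1,058.60
Check: goods available $5,083.40 = COGS $4,024.80 + ending $1,058.60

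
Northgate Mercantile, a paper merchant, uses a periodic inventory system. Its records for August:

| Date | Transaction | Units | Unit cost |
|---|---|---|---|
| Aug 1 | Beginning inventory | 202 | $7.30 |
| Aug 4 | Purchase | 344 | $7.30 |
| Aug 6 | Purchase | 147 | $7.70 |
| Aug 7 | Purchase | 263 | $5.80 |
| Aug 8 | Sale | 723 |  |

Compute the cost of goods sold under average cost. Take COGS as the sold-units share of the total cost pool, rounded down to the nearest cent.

Aug 8, sell 723: 723/956 × $6,643.10 → $5,024.01
Ending inventory (cost pool remaining) = $1,619.09

COGS = $5,024.01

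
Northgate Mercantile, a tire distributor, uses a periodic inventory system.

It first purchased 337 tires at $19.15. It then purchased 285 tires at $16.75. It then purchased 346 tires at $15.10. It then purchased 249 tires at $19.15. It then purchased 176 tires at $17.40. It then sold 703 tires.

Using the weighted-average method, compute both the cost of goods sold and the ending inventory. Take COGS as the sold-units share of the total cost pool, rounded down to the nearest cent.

Sale 1, sell 703: 703/1393 × $24,282.65 → $12,254.63
Ending inventory (cost pool remaining) = $12,028.02

COGS = $12,254.63; ending inventory = $12,028.02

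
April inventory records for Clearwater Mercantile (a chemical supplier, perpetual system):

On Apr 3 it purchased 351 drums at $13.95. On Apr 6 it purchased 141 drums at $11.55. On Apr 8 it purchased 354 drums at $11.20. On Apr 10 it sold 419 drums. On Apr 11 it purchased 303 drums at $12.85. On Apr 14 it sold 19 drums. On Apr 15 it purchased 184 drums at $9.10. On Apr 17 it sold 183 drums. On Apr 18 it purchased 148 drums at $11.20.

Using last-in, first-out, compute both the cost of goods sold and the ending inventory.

Apr 10, 419 sold [LIFO — newest first]: 354 @ $11.20 + 65 @ $11.55 = $4,715.55
Apr 14, 19 sold [LIFO — newest first]: 19 @ $12.85 = $244.15
Apr 17, 183 sold [LIFO — newest first]: 183 @ $9.10 = $1,665.30
Total COGS = $4,715.55 + $244.15 + $1,665.30 = $6,625.00
Ending inventory: 351 @ $13.95 + 76 @ $11.55 + 284 @ $12.85 + 1 @ $9.10 + 148 @ $11.20 = $11,090.35

COGS = $6,625.00; ending inventory = $11,090.35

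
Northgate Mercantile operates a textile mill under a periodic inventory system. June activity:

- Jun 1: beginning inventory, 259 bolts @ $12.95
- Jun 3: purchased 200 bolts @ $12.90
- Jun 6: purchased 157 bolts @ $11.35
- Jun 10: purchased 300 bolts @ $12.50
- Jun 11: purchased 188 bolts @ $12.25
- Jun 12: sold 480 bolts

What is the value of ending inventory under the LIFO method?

Ending inventory = $7,816.00

Jun 12, 480 sold [LIFO — newest first]: 188 @ $12.25 + 292 @ $12.50 = $5,953.00
Ending inventory: 259 @ $12.95 + 200 @ $12.90 + 157 @ $11.35 + 8 @ $12.50 = $7,816.00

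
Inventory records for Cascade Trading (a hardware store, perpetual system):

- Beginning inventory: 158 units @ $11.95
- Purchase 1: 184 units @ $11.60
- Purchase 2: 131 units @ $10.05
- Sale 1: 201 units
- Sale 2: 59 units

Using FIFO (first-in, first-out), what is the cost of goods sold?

COGS = $3,071.30

Sale 1 (201) [FIFO — oldest first]: 158 @ $11.95 + 43 @ $11.60 = $2,386.90
Sale 2 (59) [FIFO — oldest first]: 59 @ $11.60 = $684.40
Total COGS = $2,386.90 + $684.40 = $3,071.30
Ending inventory: 82 @ $11.60 + 131 @ $10.05 = $2,267.75
Check: goods available $5,339.05 = COGS $3,071.30 + ending $2,267.75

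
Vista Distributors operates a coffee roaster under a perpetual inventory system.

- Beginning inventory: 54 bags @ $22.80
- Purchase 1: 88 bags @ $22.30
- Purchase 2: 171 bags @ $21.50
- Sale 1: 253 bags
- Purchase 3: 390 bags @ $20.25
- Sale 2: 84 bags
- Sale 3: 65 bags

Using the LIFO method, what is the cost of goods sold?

COGS = $8,522.35

Sale 1 (253) [LIFO — newest first]: 171 @ $21.50 + 82 @ $22.30 = $5,505.10
Sale 2 (84) [LIFO — newest first]: 84 @ $20.25 = $1,701.00
Sale 3 (65) [LIFO — newest first]: 65 @ $20.25 = $1,316.25
Total COGS = $5,505.10 + $1,701.00 + $1,316.25 = $8,522.35
Ending inventory: 54 @ $22.80 + 6 @ $22.30 + 241 @ $20.25 = $6,245.25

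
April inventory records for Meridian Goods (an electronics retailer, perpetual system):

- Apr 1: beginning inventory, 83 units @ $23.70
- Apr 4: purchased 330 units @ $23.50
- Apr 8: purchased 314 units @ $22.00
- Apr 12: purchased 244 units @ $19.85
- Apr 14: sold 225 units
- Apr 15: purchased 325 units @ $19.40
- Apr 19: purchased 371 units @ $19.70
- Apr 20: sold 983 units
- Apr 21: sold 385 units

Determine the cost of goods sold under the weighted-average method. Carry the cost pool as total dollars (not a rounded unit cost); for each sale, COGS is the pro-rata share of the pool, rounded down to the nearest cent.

COGS = $33,541.95

After Apr 1: 83 on hand, pool $1,967.10 (≈ $23.7000 each)
After Apr 4: 413 on hand, pool $9,722.10 (≈ $23.5402 each)
After Apr 8: 727 on hand, pool $16,630.10 (≈ $22.8750 each)
After Apr 12: 971 on hand, pool $21,473.50 (≈ $22.1148 each)
Apr 14, sell 225: 225/971 × $21,473.50 → $4,975.83
After Apr 15: 1071 on hand, pool $22,802.67 (≈ $21.2910 each)
After Apr 19: 1442 on hand, pool $30,111.37 (≈ $20.8817 each)
Apr 20, sell 983: 983/1442 × $30,111.37 → $20,526.68
Apr 21, sell 385: 385/459 × $9,584.69 → $8,039.44
Total COGS = $4,975.83 + $20,526.68 + $8,039.44 = $33,541.95
Ending inventory (cost pool remaining) = $1,545.25
Check: goods available $35,087.20 = COGS $33,541.95 + ending $1,545.25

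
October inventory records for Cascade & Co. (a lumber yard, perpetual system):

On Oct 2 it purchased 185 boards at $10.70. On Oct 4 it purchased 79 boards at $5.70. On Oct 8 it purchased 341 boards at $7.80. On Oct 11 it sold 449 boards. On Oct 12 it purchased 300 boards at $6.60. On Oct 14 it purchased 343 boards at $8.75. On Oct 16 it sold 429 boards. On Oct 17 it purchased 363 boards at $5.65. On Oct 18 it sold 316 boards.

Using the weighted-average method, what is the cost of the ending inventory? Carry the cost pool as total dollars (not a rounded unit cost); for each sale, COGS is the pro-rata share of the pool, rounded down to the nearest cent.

After Oct 2: 185 on hand, pool $1,979.50 (≈ $10.7000 each)
After Oct 4: 264 on hand, pool $2,429.80 (≈ $9.2038 each)
After Oct 8: 605 on hand, pool $5,089.60 (≈ $8.4126 each)
Oct 11, sell 449: 449/605 × $5,089.60 → $3,777.24
After Oct 12: 456 on hand, pool $3,292.36 (≈ $7.2201 each)
After Oct 14: 799 on hand, pool $6,293.61 (≈ $7.8769 each)
Oct 16, sell 429: 429/799 × $6,293.61 → $3,379.17
After Oct 17: 733 on hand, pool $4,965.39 (≈ $6.7741 each)
Oct 18, sell 316: 316/733 × $4,965.39 → $2,140.60
Total COGS = $3,777.24 + $3,379.17 + $2,140.60 = $9,297.01
Ending inventory (cost pool remaining) = $2,824.79

Ending inventory = $2,824.79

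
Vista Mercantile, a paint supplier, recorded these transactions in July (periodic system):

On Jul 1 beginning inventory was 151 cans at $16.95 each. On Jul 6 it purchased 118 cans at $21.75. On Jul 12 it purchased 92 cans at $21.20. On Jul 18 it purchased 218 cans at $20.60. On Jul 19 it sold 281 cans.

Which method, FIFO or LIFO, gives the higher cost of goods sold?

LIFO

FIFO COGS: 151 @ $16.95 + 118 @ $21.75 + 12 @ $21.20 = $5,380.35
LIFO COGS: 218 @ $20.60 + 63 @ $21.20 = $5,826.40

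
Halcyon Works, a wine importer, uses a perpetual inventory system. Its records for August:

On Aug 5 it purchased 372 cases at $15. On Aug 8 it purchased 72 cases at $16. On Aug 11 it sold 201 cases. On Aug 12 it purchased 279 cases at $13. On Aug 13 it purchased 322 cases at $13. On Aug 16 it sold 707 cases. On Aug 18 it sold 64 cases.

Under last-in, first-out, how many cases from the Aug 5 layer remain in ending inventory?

Aug 11, 201 sold [LIFO — newest first]: 72 @ $16 + 129 @ $15 = $3,087
Aug 16, 707 sold [LIFO — newest first]: 322 @ $13 + 279 @ $13 + 106 @ $15 = $9,403
Aug 18, 64 sold [LIFO — newest first]: 64 @ $15 = $960
Total COGS = $3,087 + $9,403 + $960 = $13,450
Ending inventory: 73 @ $15 = $1,095

73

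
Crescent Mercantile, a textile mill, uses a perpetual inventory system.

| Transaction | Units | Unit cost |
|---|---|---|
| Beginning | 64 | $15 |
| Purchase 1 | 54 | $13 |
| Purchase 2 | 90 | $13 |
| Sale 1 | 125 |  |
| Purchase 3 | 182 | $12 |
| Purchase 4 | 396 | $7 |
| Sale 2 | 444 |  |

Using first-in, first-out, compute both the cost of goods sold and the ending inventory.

COGS = $6,269; ending inventory = $1,519

Sale 1 (125) [FIFO — oldest first]: 64 @ $15 + 54 @ $13 + 7 @ $13 = $1,753
Sale 2 (444) [FIFO — oldest first]: 83 @ $13 + 182 @ $12 + 179 @ $7 = $4,516
Total COGS = $1,753 + $4,516 = $6,269
Ending inventory: 217 @ $7 = $1,519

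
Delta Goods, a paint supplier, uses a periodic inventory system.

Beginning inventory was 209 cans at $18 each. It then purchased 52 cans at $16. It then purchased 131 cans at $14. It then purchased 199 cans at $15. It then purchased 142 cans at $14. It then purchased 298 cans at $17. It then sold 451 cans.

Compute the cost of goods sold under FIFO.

Sale 1 (451) [FIFO — oldest first]: 209 @ $18 + 52 @ $16 + 131 @ $14 + 59 @ $15 = $7,313
Ending inventory: 140 @ $15 + 142 @ $14 + 298 @ $17 = $9,154
Check: goods available $16,467 = COGS $7,313 + ending $9,154

COGS = $7,313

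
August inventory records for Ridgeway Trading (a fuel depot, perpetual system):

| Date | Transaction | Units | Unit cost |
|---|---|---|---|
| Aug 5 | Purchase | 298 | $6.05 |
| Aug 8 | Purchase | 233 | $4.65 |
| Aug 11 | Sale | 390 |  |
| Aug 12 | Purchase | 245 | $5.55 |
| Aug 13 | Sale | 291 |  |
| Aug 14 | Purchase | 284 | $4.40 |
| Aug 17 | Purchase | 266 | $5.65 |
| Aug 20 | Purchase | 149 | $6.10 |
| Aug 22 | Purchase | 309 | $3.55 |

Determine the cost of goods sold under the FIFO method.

COGS = $3,718.85

Aug 11, 390 sold [FIFO — oldest first]: 298 @ $6.05 + 92 @ $4.65 = $2,230.70
Aug 13, 291 sold [FIFO — oldest first]: 141 @ $4.65 + 150 @ $5.55 = $1,488.15
Total COGS = $2,230.70 + $1,488.15 = $3,718.85
Ending inventory: 95 @ $5.55 + 284 @ $4.40 + 266 @ $5.65 + 149 @ $6.10 + 309 @ $3.55 = $5,285.60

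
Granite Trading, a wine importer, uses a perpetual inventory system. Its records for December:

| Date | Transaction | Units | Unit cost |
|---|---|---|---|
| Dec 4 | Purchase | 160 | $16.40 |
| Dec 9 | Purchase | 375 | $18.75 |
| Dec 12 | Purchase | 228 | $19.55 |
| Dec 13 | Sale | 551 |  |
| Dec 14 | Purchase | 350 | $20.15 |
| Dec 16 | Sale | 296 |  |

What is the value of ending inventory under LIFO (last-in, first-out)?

Dec 13, 551 sold [LIFO — newest first]: 228 @ $19.55 + 323 @ $18.75 = $10,513.65
Dec 16, 296 sold [LIFO — newest first]: 296 @ $20.15 = $5,964.40
Total COGS = $10,513.65 + $5,964.40 = $16,478.05
Ending inventory: 160 @ $16.40 + 52 @ $18.75 + 54 @ $20.15 = $4,687.10
Check: goods available $21,165.15 = COGS $16,478.05 + ending $4,687.10

Ending inventory = $4,687.10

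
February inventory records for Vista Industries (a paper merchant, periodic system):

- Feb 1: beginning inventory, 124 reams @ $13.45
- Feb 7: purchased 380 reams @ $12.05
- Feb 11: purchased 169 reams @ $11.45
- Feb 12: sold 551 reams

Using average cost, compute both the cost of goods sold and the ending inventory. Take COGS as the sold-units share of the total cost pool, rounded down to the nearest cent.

Feb 12, sell 551: 551/673 × $8,181.85 → $6,698.66
Ending inventory (cost pool remaining) = $1,483.19
Check: goods available $8,181.85 = COGS $6,698.66 + ending $1,483.19

COGS = $6,698.66; ending inventory = $1,483.19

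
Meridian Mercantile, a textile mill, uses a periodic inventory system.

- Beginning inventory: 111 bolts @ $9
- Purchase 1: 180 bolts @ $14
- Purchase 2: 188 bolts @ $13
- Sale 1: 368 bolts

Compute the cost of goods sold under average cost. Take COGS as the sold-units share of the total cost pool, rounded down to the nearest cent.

COGS = $4,581.17

Sale 1, sell 368: 368/479 × $5,963.00 → $4,581.17
Ending inventory (cost pool remaining) = $1,381.83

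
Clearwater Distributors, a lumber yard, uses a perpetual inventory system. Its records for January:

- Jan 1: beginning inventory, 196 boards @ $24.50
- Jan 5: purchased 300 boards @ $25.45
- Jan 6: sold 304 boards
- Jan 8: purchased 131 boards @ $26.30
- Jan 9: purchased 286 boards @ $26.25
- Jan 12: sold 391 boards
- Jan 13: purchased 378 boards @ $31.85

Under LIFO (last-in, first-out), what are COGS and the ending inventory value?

COGS = $18,002.00; ending inventory = $17,427.10

Jan 6, 304 sold [LIFO — newest first]: 300 @ $25.45 + 4 @ $24.50 = $7,733.00
Jan 12, 391 sold [LIFO — newest first]: 286 @ $26.25 + 105 @ $26.30 = $10,269.00
Total COGS = $7,733.00 + $10,269.00 = $18,002.00
Ending inventory: 192 @ $24.50 + 26 @ $26.30 + 378 @ $31.85 = $17,427.10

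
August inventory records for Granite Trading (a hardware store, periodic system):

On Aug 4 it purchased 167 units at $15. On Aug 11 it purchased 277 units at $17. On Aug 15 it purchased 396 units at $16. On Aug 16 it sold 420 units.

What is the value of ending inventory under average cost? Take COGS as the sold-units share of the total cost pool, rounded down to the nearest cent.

Ending inventory = $6,775.00

Aug 16, sell 420: 420/840 × $13,550.00 → $6,775.00
Ending inventory (cost pool remaining) = $6,775.00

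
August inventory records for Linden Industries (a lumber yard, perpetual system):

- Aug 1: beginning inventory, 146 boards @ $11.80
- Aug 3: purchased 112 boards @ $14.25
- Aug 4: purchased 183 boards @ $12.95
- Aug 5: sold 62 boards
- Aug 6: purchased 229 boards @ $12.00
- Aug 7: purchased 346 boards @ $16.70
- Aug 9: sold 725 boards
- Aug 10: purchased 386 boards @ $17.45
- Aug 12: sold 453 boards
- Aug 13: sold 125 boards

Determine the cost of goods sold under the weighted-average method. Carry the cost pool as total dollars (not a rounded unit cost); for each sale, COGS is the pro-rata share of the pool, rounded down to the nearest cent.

After Aug 1: 146 on hand, pool $1,722.80 (≈ $11.8000 each)
After Aug 3: 258 on hand, pool $3,318.80 (≈ $12.8636 each)
After Aug 4: 441 on hand, pool $5,688.65 (≈ $12.8994 each)
Aug 5, sell 62: 62/441 × $5,688.65 → $799.76
After Aug 6: 608 on hand, pool $7,636.89 (≈ $12.5607 each)
After Aug 7: 954 on hand, pool $13,415.09 (≈ $14.0619 each)
Aug 9, sell 725: 725/954 × $13,415.09 → $10,194.90
After Aug 10: 615 on hand, pool $9,955.89 (≈ $16.1884 each)
Aug 12, sell 453: 453/615 × $9,955.89 → $7,333.36
Aug 13, sell 125: 125/162 × $2,622.53 → $2,023.55
Total COGS = $799.76 + $10,194.90 + $7,333.36 + $2,023.55 = $20,351.57
Ending inventory (cost pool remaining) = $598.98
Check: goods available $20,950.55 = COGS $20,351.57 + ending $598.98

COGS = $20,351.57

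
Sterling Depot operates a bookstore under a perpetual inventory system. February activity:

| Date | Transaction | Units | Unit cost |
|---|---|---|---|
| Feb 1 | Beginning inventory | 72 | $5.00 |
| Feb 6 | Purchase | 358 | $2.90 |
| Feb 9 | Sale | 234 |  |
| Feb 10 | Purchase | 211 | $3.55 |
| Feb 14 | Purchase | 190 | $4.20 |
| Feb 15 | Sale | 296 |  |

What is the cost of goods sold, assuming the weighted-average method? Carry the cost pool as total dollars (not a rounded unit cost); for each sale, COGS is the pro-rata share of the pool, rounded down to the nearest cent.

After Feb 1: 72 on hand, pool $360.00 (≈ $5.0000 each)
After Feb 6: 430 on hand, pool $1,398.20 (≈ $3.2516 each)
Feb 9, sell 234: 234/430 × $1,398.20 → $760.88
After Feb 10: 407 on hand, pool $1,386.37 (≈ $3.4063 each)
After Feb 14: 597 on hand, pool $2,184.37 (≈ $3.6589 each)
Feb 15, sell 296: 296/597 × $2,184.37 → $1,083.03
Total COGS = $760.88 + $1,083.03 = $1,843.91
Ending inventory (cost pool remaining) = $1,101.34
Check: goods available $2,945.25 = COGS $1,843.91 + ending $1,101.34

COGS = $1,843.91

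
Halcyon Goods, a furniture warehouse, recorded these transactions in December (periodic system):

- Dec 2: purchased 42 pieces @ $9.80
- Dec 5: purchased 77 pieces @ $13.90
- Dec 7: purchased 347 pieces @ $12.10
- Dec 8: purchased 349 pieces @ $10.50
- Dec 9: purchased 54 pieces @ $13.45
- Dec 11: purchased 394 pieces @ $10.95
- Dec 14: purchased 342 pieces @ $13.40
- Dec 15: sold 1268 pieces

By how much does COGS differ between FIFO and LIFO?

$396.10

FIFO COGS: 42 @ $9.80 + 77 @ $13.90 + 347 @ $12.10 + 349 @ $10.50 + 54 @ $13.45 + 394 @ $10.95 + 5 @ $13.40 = $14,452.70
LIFO COGS: 342 @ $13.40 + 394 @ $10.95 + 54 @ $13.45 + 349 @ $10.50 + 129 @ $12.10 = $14,848.80
Difference = |$14,452.70 − $14,848.80| = $396.10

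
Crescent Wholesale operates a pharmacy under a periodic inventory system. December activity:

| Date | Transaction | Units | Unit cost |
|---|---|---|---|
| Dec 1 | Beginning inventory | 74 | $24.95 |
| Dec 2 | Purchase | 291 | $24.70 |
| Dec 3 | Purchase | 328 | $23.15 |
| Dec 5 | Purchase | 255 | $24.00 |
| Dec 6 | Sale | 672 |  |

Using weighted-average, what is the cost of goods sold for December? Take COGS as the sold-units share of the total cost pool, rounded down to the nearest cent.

COGS = $16,124.59

Dec 6, sell 672: 672/948 × $22,747.20 → $16,124.59
Ending inventory (cost pool remaining) = $6,622.61
Check: goods available $22,747.20 = COGS $16,124.59 + ending $6,622.61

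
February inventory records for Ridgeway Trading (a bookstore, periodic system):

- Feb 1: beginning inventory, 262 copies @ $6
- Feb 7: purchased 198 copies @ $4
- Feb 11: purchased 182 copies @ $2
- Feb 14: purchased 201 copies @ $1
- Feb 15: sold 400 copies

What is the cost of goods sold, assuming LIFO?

COGS = $633

Feb 15, 400 sold [LIFO — newest first]: 201 @ $1 + 182 @ $2 + 17 @ $4 = $633
Ending inventory: 262 @ $6 + 181 @ $4 = $2,296
Check: goods available $2,929 = COGS $633 + ending $2,296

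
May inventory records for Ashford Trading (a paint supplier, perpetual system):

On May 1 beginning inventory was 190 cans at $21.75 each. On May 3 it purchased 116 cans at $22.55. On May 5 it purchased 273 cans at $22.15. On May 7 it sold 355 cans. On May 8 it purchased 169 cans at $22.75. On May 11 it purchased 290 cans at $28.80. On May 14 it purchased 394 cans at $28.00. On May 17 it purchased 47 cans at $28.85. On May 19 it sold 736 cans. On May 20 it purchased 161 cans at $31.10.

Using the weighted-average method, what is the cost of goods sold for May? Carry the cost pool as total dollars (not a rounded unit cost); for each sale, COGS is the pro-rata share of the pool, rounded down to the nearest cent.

After May 1: 190 on hand, pool $4,132.50 (≈ $21.7500 each)
After May 3: 306 on hand, pool $6,748.30 (≈ $22.0533 each)
After May 5: 579 on hand, pool $12,795.25 (≈ $22.0989 each)
May 7, sell 355: 355/579 × $12,795.25 → $7,845.10
After May 8: 393 on hand, pool $8,794.90 (≈ $22.3789 each)
After May 11: 683 on hand, pool $17,146.90 (≈ $25.1053 each)
After May 14: 1077 on hand, pool $28,178.90 (≈ $26.1643 each)
After May 17: 1124 on hand, pool $29,534.85 (≈ $26.2766 each)
May 19, sell 736: 736/1124 × $29,534.85 → $19,339.54
After May 20: 549 on hand, pool $15,202.41 (≈ $27.6911 each)
Total COGS = $7,845.10 + $19,339.54 = $27,184.64
Ending inventory (cost pool remaining) = $15,202.41
Check: goods available $42,387.05 = COGS $27,184.64 + ending $15,202.41

COGS = $27,184.64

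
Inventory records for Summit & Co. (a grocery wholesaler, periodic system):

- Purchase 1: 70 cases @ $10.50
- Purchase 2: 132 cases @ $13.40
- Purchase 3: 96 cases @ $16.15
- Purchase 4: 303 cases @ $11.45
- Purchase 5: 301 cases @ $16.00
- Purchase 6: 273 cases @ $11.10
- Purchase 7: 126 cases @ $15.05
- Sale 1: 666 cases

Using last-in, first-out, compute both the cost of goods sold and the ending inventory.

COGS = $9,198.60; ending inventory = $8,067.55

Sale 1 (666) [LIFO — newest first]: 126 @ $15.05 + 273 @ $11.10 + 267 @ $16.00 = $9,198.60
Ending inventory: 70 @ $10.50 + 132 @ $13.40 + 96 @ $16.15 + 303 @ $11.45 + 34 @ $16.00 = $8,067.55
Check: goods available $17,266.15 = COGS $9,198.60 + ending $8,067.55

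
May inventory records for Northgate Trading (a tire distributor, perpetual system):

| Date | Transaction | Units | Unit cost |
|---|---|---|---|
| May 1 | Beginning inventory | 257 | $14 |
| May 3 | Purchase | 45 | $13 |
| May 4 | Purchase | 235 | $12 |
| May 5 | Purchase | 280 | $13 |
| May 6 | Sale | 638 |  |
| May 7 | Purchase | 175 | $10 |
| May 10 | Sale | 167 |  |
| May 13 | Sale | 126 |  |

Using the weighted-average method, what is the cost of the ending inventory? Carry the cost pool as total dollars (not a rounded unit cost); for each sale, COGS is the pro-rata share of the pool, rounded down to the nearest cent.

Ending inventory = $703.37

After May 1: 257 on hand, pool $3,598.00 (≈ $14.0000 each)
After May 3: 302 on hand, pool $4,183.00 (≈ $13.8510 each)
After May 4: 537 on hand, pool $7,003.00 (≈ $13.0410 each)
After May 5: 817 on hand, pool $10,643.00 (≈ $13.0269 each)
May 6, sell 638: 638/817 × $10,643.00 → $8,311.17
After May 7: 354 on hand, pool $4,081.83 (≈ $11.5306 each)
May 10, sell 167: 167/354 × $4,081.83 → $1,925.60
May 13, sell 126: 126/187 × $2,156.23 → $1,452.86
Total COGS = $8,311.17 + $1,925.60 + $1,452.86 = $11,689.63
Ending inventory (cost pool remaining) = $703.37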